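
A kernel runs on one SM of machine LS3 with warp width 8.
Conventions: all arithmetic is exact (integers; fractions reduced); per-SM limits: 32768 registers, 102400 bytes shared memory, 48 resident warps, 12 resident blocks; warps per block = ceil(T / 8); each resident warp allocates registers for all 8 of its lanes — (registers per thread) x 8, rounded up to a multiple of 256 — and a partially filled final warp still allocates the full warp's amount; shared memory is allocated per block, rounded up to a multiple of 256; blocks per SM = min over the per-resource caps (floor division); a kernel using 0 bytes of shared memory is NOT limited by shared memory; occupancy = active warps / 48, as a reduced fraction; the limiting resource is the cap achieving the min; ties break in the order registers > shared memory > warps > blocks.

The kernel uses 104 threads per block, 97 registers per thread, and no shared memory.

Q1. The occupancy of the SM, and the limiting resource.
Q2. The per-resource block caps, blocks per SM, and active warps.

Answer: occupancy 13/24, limited by registers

registers: 2 blocks
shared memory: no limit (kernel uses none)
warps: 3 blocks
blocks: 12 blocks

Answer: 2 blocks, 26 active warps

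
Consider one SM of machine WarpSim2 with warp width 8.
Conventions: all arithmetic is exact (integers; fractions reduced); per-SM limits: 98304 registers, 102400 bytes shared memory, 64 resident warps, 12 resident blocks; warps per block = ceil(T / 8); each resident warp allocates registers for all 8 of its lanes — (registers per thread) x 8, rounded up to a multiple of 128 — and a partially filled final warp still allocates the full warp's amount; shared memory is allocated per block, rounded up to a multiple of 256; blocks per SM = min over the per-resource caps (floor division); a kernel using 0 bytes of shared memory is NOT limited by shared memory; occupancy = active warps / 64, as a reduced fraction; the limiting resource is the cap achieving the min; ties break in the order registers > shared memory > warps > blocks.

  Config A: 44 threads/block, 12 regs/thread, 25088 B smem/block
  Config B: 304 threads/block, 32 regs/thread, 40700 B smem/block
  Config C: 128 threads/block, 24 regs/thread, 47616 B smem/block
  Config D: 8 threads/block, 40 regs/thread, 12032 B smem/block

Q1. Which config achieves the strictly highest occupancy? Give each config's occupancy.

occupancies: A 3/8, B 19/32, C 1/2, D 1/8

Answer: B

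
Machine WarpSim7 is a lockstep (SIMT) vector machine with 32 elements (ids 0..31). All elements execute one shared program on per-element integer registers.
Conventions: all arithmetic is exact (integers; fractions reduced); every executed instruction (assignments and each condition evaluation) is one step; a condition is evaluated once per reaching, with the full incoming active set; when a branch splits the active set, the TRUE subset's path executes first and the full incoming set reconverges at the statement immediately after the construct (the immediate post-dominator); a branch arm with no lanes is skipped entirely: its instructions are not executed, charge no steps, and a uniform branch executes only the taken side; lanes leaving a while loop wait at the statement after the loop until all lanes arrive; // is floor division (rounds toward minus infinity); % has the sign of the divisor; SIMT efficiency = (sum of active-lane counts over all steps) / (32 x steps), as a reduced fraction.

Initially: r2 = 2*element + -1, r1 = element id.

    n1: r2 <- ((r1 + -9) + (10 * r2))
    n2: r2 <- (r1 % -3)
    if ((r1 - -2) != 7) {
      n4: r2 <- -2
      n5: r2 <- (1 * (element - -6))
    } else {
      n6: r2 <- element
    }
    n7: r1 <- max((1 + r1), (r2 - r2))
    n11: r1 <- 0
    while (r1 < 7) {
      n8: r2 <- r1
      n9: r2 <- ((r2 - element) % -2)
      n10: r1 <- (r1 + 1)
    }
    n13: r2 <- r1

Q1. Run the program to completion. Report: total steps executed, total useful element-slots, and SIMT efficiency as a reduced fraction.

Answer: 38 steps, 1183 useful, 1183/1216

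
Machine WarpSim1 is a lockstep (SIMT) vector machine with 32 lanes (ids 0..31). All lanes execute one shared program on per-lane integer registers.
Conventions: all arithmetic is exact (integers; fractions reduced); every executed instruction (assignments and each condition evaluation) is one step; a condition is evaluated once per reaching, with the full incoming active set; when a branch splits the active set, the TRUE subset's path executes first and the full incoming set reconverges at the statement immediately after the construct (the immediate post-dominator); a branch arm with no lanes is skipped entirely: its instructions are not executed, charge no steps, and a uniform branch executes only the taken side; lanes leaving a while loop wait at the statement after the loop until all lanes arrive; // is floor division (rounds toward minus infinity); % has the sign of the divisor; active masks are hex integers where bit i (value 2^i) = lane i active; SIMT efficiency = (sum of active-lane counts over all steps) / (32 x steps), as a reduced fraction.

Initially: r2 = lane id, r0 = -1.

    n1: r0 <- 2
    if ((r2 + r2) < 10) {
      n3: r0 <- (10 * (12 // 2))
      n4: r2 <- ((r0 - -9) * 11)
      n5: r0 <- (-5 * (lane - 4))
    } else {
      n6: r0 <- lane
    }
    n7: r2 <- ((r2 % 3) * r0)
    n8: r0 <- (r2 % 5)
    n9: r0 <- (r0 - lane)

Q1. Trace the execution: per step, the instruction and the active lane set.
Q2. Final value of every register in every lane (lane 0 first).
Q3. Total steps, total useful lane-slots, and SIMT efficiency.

step 0: r0 <- 2                      0xffffffff
step 1: eval ((r2 + r2) < 10)        0xffffffff
step 2: r0 <- (10 * (12 // 2))       0x0000001f
step 3: r2 <- ((r0 - -9) * 11)       0x0000001f
step 4: r0 <- (-5 * (lane - 4))      0x0000001f
step 5: r0 <- lane                   0xffffffe0
step 6: r2 <- ((r2 % 3) * r0)        0xffffffff
step 7: r0 <- (r2 % 5)               0xffffffff
step 8: r0 <- (r0 - lane)            0xffffffff

Answer: 9 steps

r2: 0,0,0,0,0,10,0,7,16,0,10,22,0,13,28,0,16,34,0,19,40,0,22,46,0,25,52,0,28,58,0,31
r0: 0,-1,-2,-3,-4,-5,-6,-5,-7,-9,-10,-9,-12,-10,-11,-15,-15,-13,-18,-15,-20,-21,-20,-22,-24,-25,-24,-27,-25,-26,-30,-30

steps = 9; useful = 202; efficiency = 202/288 = 101/144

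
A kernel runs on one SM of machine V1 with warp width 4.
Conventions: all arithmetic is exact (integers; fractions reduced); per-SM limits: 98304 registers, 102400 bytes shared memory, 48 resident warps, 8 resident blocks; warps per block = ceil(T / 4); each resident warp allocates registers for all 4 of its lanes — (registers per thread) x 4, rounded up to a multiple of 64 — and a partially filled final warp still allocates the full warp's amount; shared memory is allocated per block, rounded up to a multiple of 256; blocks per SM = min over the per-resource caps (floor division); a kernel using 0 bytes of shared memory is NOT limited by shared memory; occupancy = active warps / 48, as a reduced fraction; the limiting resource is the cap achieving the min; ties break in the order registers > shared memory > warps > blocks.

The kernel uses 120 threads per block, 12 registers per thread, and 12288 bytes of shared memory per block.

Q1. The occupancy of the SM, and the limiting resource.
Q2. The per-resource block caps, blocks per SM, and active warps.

Answer: occupancy 5/8, limited by warps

registers: 51 blocks
shared memory: 8 blocks
warps: 1 block
blocks: 8 blocks

Answer: 1 block, 30 active warps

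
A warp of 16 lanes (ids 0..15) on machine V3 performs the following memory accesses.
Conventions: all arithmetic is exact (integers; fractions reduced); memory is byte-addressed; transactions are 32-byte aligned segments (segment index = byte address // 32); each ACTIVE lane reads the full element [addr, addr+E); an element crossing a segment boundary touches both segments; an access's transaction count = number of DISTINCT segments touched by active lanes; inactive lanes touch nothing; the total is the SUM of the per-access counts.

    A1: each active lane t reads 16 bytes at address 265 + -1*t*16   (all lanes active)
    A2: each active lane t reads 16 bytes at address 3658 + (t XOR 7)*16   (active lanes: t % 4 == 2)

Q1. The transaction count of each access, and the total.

A1: 9 transactions
A2: 8 transactions

Answer: 9,8; total 17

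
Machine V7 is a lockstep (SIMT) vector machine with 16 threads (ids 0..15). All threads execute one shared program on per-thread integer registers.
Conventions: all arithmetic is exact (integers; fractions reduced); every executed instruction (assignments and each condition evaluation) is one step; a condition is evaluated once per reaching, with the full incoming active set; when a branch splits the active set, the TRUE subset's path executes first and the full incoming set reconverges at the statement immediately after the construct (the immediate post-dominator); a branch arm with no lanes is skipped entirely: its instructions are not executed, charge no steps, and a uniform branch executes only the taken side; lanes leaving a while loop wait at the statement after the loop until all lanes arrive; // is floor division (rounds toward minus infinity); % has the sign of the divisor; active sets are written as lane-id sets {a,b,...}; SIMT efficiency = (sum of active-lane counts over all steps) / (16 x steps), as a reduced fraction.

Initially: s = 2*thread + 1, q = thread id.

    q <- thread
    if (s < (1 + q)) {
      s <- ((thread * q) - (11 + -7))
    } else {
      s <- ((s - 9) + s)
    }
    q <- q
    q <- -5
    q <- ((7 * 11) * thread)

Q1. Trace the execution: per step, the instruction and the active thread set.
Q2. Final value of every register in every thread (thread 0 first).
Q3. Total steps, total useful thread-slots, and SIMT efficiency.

step 0: q <- thread                  {0,1,2,3,4,5,6,7,8,9,10,11,12,13,14,15}
step 1: eval (s < (1 + q))           {0,1,2,3,4,5,6,7,8,9,10,11,12,13,14,15}
step 2: s <- ((s - 9) + s)           {0,1,2,3,4,5,6,7,8,9,10,11,12,13,14,15}
step 3: q <- q                       {0,1,2,3,4,5,6,7,8,9,10,11,12,13,14,15}
step 4: q <- -5                      {0,1,2,3,4,5,6,7,8,9,10,11,12,13,14,15}
step 5: q <- ((7 * 11) * thread)     {0,1,2,3,4,5,6,7,8,9,10,11,12,13,14,15}

Answer: 6 steps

s: -7,-3,1,5,9,13,17,21,25,29,33,37,41,45,49,53
q: 0,77,154,231,308,385,462,539,616,693,770,847,924,1001,1078,1155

steps = 6; useful = 96; efficiency = 96/96 = 1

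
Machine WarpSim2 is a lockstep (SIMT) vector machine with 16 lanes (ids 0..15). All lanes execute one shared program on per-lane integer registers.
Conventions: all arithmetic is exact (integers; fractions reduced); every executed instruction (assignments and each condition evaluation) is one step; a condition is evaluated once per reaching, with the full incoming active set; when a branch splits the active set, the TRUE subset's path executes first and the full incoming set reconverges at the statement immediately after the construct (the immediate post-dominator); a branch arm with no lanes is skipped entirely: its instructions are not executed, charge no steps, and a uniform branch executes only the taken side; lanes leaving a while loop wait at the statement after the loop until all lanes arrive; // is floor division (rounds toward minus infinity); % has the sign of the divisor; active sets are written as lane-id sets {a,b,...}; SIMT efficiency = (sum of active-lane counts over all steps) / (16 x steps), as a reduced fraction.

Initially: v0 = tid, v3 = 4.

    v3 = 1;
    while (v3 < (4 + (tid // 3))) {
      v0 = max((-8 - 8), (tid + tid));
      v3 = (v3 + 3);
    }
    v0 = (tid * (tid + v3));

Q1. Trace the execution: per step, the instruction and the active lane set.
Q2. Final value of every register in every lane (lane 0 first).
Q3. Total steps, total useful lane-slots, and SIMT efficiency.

step 0: v3 <- 1                      {0,1,2,3,4,5,6,7,8,9,10,11,12,13,14,15}
step 1: eval (v3 < (4 + (tid // 3))) {0,1,2,3,4,5,6,7,8,9,10,11,12,13,14,15}
step 2: v0 <- max((-8 - 8), (tid + tid)) {0,1,2,3,4,5,6,7,8,9,10,11,12,13,14,15}
step 3: v3 <- (v3 + 3)               {0,1,2,3,4,5,6,7,8,9,10,11,12,13,14,15}
step 4: eval (v3 < (4 + (tid // 3))) {0,1,2,3,4,5,6,7,8,9,10,11,12,13,14,15}
step 5: v0 <- max((-8 - 8), (tid + tid)) {3,4,5,6,7,8,9,10,11,12,13,14,15}
step 6: v3 <- (v3 + 3)               {3,4,5,6,7,8,9,10,11,12,13,14,15}
step 7: eval (v3 < (4 + (tid // 3))) {3,4,5,6,7,8,9,10,11,12,13,14,15}
step 8: v0 <- max((-8 - 8), (tid + tid)) {12,13,14,15}
step 9: v3 <- (v3 + 3)               {12,13,14,15}
step 10: eval (v3 < (4 + (tid // 3))) {12,13,14,15}
step 11: v0 <- (tid * (tid + v3))     {0,1,2,3,4,5,6,7,8,9,10,11,12,13,14,15}

Answer: 12 steps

v0: 0,5,12,30,44,60,78,98,120,144,170,198,264,299,336,375
v3: 4,4,4,7,7,7,7,7,7,7,7,7,10,10,10,10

steps = 12; useful = 147; efficiency = 147/192 = 49/64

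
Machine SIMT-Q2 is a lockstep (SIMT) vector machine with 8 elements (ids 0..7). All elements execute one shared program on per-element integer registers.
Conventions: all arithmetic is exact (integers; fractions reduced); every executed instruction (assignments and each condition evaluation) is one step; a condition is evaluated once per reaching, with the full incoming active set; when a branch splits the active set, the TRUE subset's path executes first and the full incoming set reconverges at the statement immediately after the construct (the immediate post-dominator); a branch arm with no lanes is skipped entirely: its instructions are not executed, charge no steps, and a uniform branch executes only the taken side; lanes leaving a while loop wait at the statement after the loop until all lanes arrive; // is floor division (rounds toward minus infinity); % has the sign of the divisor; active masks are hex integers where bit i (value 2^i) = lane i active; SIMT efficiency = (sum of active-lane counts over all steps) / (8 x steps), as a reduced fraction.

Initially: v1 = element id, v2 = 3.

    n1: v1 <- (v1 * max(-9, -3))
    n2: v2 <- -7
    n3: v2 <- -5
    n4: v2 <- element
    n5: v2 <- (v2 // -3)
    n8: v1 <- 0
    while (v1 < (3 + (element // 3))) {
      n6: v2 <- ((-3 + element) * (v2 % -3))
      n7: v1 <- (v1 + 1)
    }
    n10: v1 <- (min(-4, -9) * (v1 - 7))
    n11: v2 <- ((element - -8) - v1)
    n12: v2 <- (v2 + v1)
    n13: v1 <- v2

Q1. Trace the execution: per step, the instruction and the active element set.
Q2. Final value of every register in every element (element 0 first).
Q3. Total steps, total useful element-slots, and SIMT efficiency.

step 0: v1 <- (v1 * max(-9, -3))     0xff
step 1: v2 <- -7                     0xff
step 2: v2 <- -5                     0xff
step 3: v2 <- element                0xff
step 4: v2 <- (v2 // -3)             0xff
step 5: v1 <- 0                      0xff
step 6: eval (v1 < (3 + (element // 3))) 0xff
step 7: v2 <- ((-3 + element) * (v2 % -3)) 0xff
step 8: v1 <- (v1 + 1)               0xff
step 9: eval (v1 < (3 + (element // 3))) 0xff
step 10: v2 <- ((-3 + element) * (v2 % -3)) 0xff
step 11: v1 <- (v1 + 1)               0xff
step 12: eval (v1 < (3 + (element // 3))) 0xff
step 13: v2 <- ((-3 + element) * (v2 % -3)) 0xff
step 14: v1 <- (v1 + 1)               0xff
step 15: eval (v1 < (3 + (element // 3))) 0xff
step 16: v2 <- ((-3 + element) * (v2 % -3)) 0xf8
step 17: v1 <- (v1 + 1)               0xf8
step 18: eval (v1 < (3 + (element // 3))) 0xf8
step 19: v2 <- ((-3 + element) * (v2 % -3)) 0xc0
step 20: v1 <- (v1 + 1)               0xc0
step 21: eval (v1 < (3 + (element // 3))) 0xc0
step 22: v1 <- (min(-4, -9) * (v1 - 7)) 0xff
step 23: v2 <- ((element - -8) - v1)  0xff
step 24: v2 <- (v2 + v1)              0xff
step 25: v1 <- v2                     0xff

Answer: 26 steps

v1: 8,9,10,11,12,13,14,15
v2: 8,9,10,11,12,13,14,15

steps = 26; useful = 181; efficiency = 181/208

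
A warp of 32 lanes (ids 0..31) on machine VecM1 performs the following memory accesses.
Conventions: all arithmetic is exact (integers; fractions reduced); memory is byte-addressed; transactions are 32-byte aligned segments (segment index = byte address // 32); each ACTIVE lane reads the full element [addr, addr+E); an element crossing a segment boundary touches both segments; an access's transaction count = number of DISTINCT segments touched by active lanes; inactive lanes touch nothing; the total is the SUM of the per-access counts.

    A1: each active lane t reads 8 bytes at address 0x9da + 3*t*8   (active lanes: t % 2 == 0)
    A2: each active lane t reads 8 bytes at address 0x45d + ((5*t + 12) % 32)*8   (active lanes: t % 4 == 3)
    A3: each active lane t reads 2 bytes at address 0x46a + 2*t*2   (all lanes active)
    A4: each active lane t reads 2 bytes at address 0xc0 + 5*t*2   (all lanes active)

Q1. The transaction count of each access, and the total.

A1: 24 transactions
A2: 8 transactions
A3: 5 transactions
A4: 10 transactions

Answer: 24,8,5,10; total 47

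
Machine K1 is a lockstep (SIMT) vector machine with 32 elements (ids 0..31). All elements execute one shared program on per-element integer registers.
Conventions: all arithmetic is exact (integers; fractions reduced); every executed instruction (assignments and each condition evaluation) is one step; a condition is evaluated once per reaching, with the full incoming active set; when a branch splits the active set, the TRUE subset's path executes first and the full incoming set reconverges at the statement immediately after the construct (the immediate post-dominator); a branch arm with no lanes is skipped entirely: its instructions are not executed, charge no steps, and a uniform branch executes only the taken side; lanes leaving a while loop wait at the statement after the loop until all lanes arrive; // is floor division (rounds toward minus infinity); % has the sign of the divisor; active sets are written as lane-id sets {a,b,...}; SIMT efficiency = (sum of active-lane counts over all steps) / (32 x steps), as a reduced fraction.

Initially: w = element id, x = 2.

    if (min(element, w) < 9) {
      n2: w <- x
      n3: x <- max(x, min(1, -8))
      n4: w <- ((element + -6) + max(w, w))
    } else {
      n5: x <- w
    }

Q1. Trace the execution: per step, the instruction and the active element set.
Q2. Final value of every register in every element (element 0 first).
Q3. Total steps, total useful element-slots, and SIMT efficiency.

step 0: eval (min(element, w) < 9)   {0,1,2,3,4,5,6,7,8,9,10,11,12,13,14,15,16,17,18,19,20,21,22,23,24,25,26,27,28,29,30,31}
step 1: w <- x                       {0,1,2,3,4,5,6,7,8}
step 2: x <- max(x, min(1, -8))      {0,1,2,3,4,5,6,7,8}
step 3: w <- ((element + -6) + max(w, w)) {0,1,2,3,4,5,6,7,8}
step 4: x <- w                       {9,10,11,12,13,14,15,16,17,18,19,20,21,22,23,24,25,26,27,28,29,30,31}

Answer: 5 steps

w: -4,-3,-2,-1,0,1,2,3,4,9,10,11,12,13,14,15,16,17,18,19,20,21,22,23,24,25,26,27,28,29,30,31
x: 2,2,2,2,2,2,2,2,2,9,10,11,12,13,14,15,16,17,18,19,20,21,22,23,24,25,26,27,28,29,30,31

steps = 5; useful = 82; efficiency = 82/160 = 41/80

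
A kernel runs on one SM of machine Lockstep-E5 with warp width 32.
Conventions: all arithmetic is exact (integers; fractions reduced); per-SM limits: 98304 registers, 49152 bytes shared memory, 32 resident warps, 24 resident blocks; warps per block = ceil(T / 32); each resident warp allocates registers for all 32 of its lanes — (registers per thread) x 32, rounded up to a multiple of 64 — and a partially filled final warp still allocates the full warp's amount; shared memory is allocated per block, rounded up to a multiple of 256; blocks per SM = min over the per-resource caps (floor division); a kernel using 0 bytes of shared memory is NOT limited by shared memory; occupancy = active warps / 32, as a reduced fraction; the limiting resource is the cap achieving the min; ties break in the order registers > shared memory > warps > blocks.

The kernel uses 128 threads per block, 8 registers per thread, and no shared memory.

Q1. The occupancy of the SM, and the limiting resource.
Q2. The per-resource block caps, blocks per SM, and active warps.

Answer: occupancy 1, limited by warps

registers: 96 blocks
shared memory: no limit (kernel uses none)
warps: 8 blocks
blocks: 24 blocks

Answer: 8 blocks, 32 active warps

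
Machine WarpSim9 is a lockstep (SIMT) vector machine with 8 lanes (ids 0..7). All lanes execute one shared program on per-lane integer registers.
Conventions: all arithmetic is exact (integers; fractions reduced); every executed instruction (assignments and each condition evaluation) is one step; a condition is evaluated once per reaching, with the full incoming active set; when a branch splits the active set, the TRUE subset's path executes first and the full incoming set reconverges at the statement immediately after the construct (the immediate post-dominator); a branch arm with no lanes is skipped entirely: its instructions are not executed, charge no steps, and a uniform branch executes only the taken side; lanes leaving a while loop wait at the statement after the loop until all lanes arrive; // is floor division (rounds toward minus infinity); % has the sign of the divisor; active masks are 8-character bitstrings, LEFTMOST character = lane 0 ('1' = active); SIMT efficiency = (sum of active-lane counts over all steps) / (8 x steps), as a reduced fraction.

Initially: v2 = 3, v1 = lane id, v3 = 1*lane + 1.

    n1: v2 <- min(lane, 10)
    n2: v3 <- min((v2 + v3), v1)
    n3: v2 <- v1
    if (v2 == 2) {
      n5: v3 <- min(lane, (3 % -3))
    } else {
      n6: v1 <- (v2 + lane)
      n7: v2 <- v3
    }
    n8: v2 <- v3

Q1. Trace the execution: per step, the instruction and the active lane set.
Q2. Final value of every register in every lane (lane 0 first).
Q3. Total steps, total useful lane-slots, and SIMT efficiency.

step 0: v2 <- min(lane, 10)          11111111
step 1: v3 <- min((v2 + v3), v1)     11111111
step 2: v2 <- v1                     11111111
step 3: eval (v2 == 2)               11111111
step 4: v3 <- min(lane, (3 % -3))    00100000
step 5: v1 <- (v2 + lane)            11011111
step 6: v2 <- v3                     11011111
step 7: v2 <- v3                     11111111

Answer: 8 steps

v2: 0,1,0,3,4,5,6,7
v1: 0,2,2,6,8,10,12,14
v3: 0,1,0,3,4,5,6,7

steps = 8; useful = 55; efficiency = 55/64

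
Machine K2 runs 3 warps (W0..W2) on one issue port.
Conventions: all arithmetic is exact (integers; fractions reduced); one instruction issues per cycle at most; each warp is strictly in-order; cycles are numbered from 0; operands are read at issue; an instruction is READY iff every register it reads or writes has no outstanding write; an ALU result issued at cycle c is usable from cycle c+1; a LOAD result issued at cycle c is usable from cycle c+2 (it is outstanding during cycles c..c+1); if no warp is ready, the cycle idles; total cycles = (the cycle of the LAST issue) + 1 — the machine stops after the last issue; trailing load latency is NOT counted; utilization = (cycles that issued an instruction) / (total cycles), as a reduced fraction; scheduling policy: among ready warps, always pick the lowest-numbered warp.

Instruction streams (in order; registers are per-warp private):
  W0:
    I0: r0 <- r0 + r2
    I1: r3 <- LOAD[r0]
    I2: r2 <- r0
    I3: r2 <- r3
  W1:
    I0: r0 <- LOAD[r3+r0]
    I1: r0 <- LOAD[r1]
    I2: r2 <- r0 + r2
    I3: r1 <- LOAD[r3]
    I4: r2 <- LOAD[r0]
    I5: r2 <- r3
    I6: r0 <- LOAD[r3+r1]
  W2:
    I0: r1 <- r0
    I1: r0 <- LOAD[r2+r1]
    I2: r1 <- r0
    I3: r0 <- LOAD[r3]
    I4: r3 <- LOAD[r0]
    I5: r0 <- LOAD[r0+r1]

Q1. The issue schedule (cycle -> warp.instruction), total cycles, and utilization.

cycle 0: W0.I0
cycle 1: W0.I1
cycle 2: W0.I2
cycle 3: W0.I3
cycle 4: W1.I0
cycle 5: W2.I0
cycle 6: W1.I1
cycle 7: W2.I1
cycle 8: W1.I2
cycle 9: W1.I3
cycle 10: W1.I4
cycle 11: W2.I2
cycle 12: W1.I5
cycle 13: W1.I6
cycle 14: W2.I3
cycle 15: idle
cycle 16: W2.I4
cycle 17: W2.I5

Answer: 18 cycles, utilization 17/18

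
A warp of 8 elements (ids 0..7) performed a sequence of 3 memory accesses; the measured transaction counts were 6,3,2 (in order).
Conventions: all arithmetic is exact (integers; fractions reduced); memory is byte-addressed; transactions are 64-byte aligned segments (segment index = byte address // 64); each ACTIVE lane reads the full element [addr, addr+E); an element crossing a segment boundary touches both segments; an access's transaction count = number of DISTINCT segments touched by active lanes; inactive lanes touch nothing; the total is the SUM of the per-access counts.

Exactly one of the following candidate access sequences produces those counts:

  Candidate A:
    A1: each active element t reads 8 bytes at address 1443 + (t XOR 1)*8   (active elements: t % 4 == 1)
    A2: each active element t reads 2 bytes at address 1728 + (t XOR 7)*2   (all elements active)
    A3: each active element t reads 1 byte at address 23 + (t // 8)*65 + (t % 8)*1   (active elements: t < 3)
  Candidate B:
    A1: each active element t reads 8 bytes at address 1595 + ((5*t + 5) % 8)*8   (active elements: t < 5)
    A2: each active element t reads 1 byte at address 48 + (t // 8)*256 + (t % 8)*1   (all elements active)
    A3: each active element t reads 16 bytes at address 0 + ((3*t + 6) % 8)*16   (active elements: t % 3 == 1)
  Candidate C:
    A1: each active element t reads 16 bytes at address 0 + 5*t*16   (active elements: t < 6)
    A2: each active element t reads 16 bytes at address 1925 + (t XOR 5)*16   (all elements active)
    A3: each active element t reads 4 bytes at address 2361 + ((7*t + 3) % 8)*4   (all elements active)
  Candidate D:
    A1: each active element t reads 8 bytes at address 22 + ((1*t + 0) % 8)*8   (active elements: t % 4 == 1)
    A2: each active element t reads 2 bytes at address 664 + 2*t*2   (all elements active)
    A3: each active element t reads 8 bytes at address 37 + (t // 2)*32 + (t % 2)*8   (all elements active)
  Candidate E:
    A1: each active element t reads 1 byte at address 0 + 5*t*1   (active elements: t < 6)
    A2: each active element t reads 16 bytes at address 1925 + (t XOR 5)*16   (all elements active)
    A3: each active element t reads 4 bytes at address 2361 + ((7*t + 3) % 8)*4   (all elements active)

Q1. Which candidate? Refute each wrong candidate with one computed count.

A: A1 gives 2 transactions, not 6
B: A1 gives 1 transaction, not 6
D: A1 gives 2 transactions, not 6
E: A1 gives 1 transaction, not 6
C: all counts match (6,3,2)

Answer: C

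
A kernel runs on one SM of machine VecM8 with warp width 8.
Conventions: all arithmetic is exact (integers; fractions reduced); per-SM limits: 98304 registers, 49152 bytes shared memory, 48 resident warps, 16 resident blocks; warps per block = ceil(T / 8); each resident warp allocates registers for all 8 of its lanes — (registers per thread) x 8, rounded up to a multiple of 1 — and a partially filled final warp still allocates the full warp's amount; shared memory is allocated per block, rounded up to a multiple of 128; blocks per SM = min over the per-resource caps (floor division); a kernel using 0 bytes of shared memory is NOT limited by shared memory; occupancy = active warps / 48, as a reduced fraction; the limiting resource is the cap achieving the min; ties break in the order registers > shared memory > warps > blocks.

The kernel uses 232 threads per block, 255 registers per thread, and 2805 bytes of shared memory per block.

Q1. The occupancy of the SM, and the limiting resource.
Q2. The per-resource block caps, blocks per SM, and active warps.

Answer: occupancy 29/48, limited by registers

registers: 1 block
shared memory: 17 blocks
warps: 1 block
blocks: 16 blocks

Answer: 1 block, 29 active warps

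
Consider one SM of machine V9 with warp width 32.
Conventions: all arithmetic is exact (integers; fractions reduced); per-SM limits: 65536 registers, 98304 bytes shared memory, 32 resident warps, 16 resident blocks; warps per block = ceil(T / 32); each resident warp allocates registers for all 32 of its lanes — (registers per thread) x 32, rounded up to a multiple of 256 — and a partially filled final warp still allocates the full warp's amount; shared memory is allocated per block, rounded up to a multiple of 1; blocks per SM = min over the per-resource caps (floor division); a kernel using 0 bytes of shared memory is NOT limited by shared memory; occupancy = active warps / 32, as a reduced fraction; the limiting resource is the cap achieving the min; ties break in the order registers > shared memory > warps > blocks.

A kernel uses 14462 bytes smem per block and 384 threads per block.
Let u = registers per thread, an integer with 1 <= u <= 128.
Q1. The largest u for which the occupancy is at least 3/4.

Answer: u = 80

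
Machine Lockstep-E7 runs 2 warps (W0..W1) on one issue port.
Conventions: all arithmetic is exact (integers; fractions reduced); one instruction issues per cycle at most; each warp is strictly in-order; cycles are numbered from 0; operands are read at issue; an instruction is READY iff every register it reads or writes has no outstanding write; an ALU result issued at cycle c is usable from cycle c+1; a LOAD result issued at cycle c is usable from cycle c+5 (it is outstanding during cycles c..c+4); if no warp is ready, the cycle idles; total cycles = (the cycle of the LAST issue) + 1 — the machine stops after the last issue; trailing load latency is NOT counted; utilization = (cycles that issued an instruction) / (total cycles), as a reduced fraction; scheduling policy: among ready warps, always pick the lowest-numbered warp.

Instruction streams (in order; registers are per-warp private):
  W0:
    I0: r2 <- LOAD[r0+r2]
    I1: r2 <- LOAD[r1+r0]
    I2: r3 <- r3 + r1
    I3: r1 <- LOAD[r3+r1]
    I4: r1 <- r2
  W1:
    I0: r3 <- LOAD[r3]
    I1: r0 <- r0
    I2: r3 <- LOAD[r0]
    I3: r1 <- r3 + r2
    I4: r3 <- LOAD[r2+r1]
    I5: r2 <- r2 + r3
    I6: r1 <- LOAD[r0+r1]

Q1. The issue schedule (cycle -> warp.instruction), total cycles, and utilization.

cycle 0: W0.I0
cycle 1: W1.I0
cycle 2: W1.I1
cycle 3: idle
cycle 4: idle
cycle 5: W0.I1
cycle 6: W0.I2
cycle 7: W0.I3
cycle 8: W1.I2
cycle 9: idle
cycle 10: idle
cycle 11: idle
cycle 12: W0.I4
cycle 13: W1.I3
cycle 14: W1.I4
cycle 15: idle
cycle 16: idle
cycle 17: idle
cycle 18: idle
cycle 19: W1.I5
cycle 20: W1.I6

Answer: 21 cycles, utilization 4/7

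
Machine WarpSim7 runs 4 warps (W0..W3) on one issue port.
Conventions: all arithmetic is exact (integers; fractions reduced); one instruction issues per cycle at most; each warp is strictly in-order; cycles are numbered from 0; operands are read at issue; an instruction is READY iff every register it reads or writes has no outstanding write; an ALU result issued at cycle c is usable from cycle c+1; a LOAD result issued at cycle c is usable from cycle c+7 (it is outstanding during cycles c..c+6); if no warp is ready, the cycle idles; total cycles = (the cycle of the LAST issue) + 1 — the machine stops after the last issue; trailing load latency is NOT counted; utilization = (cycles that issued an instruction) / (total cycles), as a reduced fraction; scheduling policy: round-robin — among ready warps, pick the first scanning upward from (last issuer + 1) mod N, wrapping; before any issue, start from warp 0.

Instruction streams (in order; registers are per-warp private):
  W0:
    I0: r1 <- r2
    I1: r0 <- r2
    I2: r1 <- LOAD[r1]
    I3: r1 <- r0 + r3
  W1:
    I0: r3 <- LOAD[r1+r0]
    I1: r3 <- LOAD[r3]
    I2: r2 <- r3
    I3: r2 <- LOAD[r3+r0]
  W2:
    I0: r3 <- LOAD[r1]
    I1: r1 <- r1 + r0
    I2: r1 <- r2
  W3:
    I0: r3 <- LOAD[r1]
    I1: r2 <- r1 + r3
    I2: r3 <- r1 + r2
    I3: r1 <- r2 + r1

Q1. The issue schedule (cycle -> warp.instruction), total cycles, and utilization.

cycle 0: W0.I0
cycle 1: W1.I0
cycle 2: W2.I0
cycle 3: W3.I0
cycle 4: W0.I1
cycle 5: W2.I1
cycle 6: W0.I2
cycle 7: W2.I2
cycle 8: W1.I1
cycle 9: idle
cycle 10: W3.I1
cycle 11: W3.I2
cycle 12: W3.I3
cycle 13: W0.I3
cycle 14: idle
cycle 15: W1.I2
cycle 16: W1.I3

Answer: 17 cycles, utilization 15/17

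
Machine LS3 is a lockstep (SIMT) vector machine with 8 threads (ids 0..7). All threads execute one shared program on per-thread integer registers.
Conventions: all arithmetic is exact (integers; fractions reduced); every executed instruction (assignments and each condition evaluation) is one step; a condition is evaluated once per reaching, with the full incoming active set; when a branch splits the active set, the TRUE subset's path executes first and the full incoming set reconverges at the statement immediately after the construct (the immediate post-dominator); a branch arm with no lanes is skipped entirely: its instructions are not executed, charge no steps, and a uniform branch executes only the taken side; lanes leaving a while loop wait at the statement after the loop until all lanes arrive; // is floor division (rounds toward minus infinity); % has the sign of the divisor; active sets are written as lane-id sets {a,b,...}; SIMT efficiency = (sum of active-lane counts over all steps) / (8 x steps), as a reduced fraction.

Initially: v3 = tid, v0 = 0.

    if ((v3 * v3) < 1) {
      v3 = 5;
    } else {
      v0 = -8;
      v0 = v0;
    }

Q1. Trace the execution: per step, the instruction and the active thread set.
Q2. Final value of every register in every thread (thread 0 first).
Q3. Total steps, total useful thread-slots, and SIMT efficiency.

step 0: eval ((v3 * v3) < 1)         {0,1,2,3,4,5,6,7}
step 1: v3 <- 5                      {0}
step 2: v0 <- -8                     {1,2,3,4,5,6,7}
step 3: v0 <- v0                     {1,2,3,4,5,6,7}

Answer: 4 steps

v3: 5,1,2,3,4,5,6,7
v0: 0,-8,-8,-8,-8,-8,-8,-8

steps = 4; useful = 23; efficiency = 23/32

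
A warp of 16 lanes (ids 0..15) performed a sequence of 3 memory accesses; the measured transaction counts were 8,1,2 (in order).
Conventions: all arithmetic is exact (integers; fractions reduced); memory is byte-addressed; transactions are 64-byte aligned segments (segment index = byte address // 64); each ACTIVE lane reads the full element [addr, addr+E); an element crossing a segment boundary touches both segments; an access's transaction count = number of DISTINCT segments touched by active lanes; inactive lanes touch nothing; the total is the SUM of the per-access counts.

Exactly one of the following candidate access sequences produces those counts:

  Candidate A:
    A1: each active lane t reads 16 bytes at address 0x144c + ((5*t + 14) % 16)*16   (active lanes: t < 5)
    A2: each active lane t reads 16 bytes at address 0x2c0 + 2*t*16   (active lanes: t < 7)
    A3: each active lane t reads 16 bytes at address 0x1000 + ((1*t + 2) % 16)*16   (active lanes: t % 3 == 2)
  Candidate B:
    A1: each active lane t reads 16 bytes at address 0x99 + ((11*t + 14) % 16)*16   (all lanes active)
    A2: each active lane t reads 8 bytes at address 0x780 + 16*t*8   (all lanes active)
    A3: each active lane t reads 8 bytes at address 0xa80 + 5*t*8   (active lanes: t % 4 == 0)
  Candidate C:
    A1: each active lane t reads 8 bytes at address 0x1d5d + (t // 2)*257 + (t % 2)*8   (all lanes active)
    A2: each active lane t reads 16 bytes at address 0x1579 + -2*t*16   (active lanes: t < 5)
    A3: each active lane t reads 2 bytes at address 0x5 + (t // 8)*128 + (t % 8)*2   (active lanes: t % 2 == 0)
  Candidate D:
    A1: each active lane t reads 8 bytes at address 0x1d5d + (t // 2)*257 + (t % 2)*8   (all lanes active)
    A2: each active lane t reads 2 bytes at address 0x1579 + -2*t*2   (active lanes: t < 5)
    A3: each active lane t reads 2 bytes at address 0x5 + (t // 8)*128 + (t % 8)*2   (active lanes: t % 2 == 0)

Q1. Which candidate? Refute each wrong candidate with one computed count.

A: A1 gives 4 transactions, not 8
B: A1 gives 5 transactions, not 8
C: A2 gives 4 transactions, not 1
D: all counts match (8,1,2)

Answer: D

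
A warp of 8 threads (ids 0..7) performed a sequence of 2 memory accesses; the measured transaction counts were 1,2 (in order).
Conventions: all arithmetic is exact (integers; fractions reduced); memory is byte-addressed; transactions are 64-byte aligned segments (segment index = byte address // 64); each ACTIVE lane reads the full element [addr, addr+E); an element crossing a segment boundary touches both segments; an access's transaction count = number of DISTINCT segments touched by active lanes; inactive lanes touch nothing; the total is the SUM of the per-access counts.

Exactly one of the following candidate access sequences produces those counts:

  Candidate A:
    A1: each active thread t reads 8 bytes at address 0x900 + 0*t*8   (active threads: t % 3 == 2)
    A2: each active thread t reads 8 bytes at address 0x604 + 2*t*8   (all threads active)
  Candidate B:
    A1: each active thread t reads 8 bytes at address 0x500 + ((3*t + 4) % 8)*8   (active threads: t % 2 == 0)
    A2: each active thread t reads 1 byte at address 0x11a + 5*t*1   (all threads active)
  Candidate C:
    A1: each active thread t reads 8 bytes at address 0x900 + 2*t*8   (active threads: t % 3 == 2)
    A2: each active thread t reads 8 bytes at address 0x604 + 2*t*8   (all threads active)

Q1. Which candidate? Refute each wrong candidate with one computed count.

B: A2 gives 1 transaction, not 2
C: A1 gives 2 transactions, not 1
A: all counts match (1,2)

Answer: A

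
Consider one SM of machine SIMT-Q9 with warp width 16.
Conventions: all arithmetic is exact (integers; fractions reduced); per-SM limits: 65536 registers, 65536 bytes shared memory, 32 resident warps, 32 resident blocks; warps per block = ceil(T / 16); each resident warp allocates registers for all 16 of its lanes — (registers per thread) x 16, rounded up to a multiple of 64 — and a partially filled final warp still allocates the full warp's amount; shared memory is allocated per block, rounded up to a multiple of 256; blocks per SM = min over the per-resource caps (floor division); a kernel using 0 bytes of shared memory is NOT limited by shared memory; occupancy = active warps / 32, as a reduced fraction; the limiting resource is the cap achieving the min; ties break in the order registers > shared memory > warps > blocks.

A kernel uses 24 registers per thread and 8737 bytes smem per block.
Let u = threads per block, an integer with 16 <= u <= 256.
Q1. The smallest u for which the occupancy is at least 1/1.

Answer: u = 113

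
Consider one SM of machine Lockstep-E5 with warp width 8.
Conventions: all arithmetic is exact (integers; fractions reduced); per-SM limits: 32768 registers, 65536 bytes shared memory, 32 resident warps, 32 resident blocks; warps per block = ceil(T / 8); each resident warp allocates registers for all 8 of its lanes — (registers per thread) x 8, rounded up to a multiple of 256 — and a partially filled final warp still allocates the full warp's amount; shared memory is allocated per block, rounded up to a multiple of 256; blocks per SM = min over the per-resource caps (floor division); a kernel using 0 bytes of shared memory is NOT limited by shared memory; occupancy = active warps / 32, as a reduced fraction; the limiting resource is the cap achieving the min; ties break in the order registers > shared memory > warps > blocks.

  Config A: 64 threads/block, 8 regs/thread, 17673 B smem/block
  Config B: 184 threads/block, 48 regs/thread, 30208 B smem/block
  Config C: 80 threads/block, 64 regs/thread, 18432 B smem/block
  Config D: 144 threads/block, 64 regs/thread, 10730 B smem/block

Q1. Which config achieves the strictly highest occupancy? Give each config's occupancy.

occupancies: A 3/4, B 23/32, C 15/16, D 9/16

Answer: C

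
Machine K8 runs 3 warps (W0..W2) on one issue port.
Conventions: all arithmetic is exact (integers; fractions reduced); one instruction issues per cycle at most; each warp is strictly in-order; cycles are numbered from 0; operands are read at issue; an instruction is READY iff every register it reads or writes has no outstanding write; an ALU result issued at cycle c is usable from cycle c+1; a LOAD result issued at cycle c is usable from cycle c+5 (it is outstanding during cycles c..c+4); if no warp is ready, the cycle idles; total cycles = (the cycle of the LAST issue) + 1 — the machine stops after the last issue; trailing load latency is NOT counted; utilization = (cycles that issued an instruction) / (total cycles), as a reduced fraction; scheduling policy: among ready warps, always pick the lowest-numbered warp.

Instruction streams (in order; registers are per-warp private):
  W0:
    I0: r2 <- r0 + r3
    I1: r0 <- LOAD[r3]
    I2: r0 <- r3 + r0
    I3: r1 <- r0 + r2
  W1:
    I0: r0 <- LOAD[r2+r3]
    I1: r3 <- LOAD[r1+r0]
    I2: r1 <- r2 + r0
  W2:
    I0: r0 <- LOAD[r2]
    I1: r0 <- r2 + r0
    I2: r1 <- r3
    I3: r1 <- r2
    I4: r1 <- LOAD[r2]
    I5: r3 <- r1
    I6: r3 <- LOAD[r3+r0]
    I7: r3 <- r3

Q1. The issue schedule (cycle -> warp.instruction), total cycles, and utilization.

cycle 0: W0.I0
cycle 1: W0.I1
cycle 2: W1.I0
cycle 3: W2.I0
cycle 4: idle
cycle 5: idle
cycle 6: W0.I2
cycle 7: W0.I3
cycle 8: W1.I1
cycle 9: W1.I2
cycle 10: W2.I1
cycle 11: W2.I2
cycle 12: W2.I3
cycle 13: W2.I4
cycle 14: idle
cycle 15: idle
cycle 16: idle
cycle 17: idle
cycle 18: W2.I5
cycle 19: W2.I6
cycle 20: idle
cycle 21: idle
cycle 22: idle
cycle 23: idle
cycle 24: W2.I7

Answer: 25 cycles, utilization 3/5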